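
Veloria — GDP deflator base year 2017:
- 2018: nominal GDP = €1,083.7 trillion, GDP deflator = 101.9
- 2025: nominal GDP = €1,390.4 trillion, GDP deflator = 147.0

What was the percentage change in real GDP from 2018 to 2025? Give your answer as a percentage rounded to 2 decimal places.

-11.06%

Real GDP 2018 = 1083.7 / 1.019 = 1063.49.
Real GDP 2025 = 1390.4 / 1.470 = 945.85.
Real growth = 945.85 / 1063.49 − 1 = -0.1106.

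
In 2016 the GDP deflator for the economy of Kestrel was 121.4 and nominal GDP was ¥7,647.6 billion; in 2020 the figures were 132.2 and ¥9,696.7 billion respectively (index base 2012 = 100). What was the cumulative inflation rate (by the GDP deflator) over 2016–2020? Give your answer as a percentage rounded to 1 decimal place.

8.9%

Price-level change = 132.2 / 121.4 − 1 = 0.0890.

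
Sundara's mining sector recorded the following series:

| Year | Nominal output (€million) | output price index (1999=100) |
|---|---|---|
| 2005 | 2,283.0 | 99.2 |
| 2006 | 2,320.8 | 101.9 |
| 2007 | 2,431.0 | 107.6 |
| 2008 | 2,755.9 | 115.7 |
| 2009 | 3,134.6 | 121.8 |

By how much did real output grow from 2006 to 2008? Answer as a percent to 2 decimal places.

4.58%

Real output 2006 = 2320.8/1.019 = 2277.53.
Real output 2008 = 2755.9/1.157 = 2381.94.
Change = 2381.94/2277.53 − 1 = 0.0458.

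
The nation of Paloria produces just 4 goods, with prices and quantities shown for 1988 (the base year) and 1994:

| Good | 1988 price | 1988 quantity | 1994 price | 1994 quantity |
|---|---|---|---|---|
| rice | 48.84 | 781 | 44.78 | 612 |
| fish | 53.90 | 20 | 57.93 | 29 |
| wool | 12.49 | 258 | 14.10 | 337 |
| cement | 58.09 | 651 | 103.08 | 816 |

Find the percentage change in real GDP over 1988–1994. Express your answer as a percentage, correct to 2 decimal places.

Real GDP 1988 = Nominal GDP 1988 = 48.84·781 + 53.90·20 + 12.49·258 + 58.09·651 = 80261.05.
Real GDP 1994 (at 1988 prices) = 48.84·612 + 53.90·29 + 12.49·337 + 58.09·816 = 83063.75.
Real growth = 83063.75/80261.05 − 1 = 0.0349.

3.49%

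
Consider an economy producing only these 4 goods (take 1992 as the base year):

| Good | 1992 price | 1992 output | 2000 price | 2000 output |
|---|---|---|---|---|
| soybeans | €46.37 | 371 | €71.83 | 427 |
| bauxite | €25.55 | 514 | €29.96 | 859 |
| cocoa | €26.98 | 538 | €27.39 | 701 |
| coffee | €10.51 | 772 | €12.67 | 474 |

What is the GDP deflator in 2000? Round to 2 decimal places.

Nominal GDP 2000 = 71.83·427 + 29.96·859 + 27.39·701 + 12.67·474 = 81613.02.
Real GDP 2000 (at 1992 prices) = 46.37·427 + 25.55·859 + 26.98·701 + 10.51·474 = 65642.16.
Deflator = Nominal/Real × 100 = 81613.02/65642.16 × 100 = 124.330.

124.33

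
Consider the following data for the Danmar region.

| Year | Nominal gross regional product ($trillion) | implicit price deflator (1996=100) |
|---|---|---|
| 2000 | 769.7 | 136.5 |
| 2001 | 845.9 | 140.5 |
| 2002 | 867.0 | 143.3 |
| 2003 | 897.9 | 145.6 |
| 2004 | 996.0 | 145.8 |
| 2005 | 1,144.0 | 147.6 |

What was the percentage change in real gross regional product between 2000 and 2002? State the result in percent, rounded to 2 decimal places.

7.30%

Real gross regional product 2000 = 769.7/1.365 = 563.88.
Real gross regional product 2002 = 867.0/1.433 = 605.02.
Change = 605.02/563.88 − 1 = 0.0730.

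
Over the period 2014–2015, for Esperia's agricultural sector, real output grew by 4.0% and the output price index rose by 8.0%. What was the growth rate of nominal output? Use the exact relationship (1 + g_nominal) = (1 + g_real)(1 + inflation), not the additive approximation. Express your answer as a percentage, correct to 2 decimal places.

12.32%

(1 + g_nom) = (1 + g_real)(1 + π) = 1.0400 × 1.0800 = 1.12320.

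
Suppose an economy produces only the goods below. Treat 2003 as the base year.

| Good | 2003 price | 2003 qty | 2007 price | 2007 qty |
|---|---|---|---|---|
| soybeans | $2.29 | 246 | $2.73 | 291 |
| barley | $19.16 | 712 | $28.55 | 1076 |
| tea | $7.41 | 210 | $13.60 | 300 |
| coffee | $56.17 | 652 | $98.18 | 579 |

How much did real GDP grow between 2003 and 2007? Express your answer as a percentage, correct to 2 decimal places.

6.96%

Real GDP 2003 = Nominal GDP 2003 = 2.29·246 + 19.16·712 + 7.41·210 + 56.17·652 = 52384.20.
Real GDP 2007 (at 2003 prices) = 2.29·291 + 19.16·1076 + 7.41·300 + 56.17·579 = 56027.98.
Real growth = 56027.98/52384.20 − 1 = 0.0696.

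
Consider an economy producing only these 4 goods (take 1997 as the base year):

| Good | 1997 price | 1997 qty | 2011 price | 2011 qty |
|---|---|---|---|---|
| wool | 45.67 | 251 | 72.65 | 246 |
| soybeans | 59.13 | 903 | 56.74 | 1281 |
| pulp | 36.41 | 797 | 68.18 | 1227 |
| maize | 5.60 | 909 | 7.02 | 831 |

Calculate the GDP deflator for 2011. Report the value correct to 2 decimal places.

Nominal GDP 2011 = 72.65·246 + 56.74·1281 + 68.18·1227 + 7.02·831 = 180046.32.
Real GDP 2011 (at 1997 prices) = 45.67·246 + 59.13·1281 + 36.41·1227 + 5.60·831 = 136309.02.
Deflator = Nominal/Real × 100 = 180046.32/136309.02 × 100 = 132.087.

132.09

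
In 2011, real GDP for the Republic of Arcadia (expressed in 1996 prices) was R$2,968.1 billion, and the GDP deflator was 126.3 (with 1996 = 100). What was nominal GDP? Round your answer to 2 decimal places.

R$3,748.71 billion

Nominal GDP = Real × (GDP deflator/100) = 2968.1 × 1.263 = 3748.71.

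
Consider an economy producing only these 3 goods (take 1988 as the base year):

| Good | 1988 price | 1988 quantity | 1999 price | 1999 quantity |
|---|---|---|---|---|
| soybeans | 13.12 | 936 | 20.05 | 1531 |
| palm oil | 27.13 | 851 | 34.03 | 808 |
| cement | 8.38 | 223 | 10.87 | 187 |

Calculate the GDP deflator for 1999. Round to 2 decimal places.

138.21

Nominal GDP 1999 = 20.05·1531 + 34.03·808 + 10.87·187 = 60225.48.
Real GDP 1999 (at 1988 prices) = 13.12·1531 + 27.13·808 + 8.38·187 = 43574.82.
Deflator = Nominal/Real × 100 = 60225.48/43574.82 × 100 = 138.212.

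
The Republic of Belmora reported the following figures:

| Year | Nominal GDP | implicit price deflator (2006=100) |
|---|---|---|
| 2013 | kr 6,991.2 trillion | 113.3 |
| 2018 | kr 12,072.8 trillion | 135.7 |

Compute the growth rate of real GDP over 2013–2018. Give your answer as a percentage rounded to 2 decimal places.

Real GDP 2013 = 6991.2 / 1.133 = 6170.52.
Real GDP 2018 = 12072.8 / 1.357 = 8896.68.
Real growth = 8896.68 / 6170.52 − 1 = 0.4418.

44.18%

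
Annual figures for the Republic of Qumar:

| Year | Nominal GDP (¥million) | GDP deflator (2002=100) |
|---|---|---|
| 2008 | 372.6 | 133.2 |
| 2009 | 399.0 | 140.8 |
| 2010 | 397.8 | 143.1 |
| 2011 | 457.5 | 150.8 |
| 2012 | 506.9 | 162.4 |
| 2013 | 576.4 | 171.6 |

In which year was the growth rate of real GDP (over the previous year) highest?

2009: real = 399.0/1.408 = 283.38; growth vs 2008 (279.73) = 1.30%.
2010: real = 397.8/1.431 = 277.99; growth vs 2009 (283.38) = -1.90%.
2011: real = 457.5/1.508 = 303.38; growth vs 2010 (277.99) = 9.13%.
2012: real = 506.9/1.624 = 312.13; growth vs 2011 (303.38) = 2.88%.
2013: real = 576.4/1.716 = 335.90; growth vs 2012 (312.13) = 7.62%.

2011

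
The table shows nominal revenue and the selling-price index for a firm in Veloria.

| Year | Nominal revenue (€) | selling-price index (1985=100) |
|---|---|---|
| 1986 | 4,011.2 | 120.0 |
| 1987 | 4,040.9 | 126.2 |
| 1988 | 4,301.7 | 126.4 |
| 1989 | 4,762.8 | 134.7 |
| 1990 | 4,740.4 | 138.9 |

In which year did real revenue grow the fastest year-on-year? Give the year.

1988

1987: real = 4040.9/1.262 = 3201.98; growth vs 1986 (3342.67) = -4.21%.
1988: real = 4301.7/1.264 = 3403.24; growth vs 1987 (3201.98) = 6.29%.
1989: real = 4762.8/1.347 = 3535.86; growth vs 1988 (3403.24) = 3.90%.
1990: real = 4740.4/1.389 = 3412.81; growth vs 1989 (3535.86) = -3.48%.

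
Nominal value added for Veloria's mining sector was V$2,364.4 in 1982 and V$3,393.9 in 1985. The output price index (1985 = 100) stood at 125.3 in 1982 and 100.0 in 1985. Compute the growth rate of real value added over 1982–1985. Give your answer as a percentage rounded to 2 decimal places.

Real value added 1982 = 2364.4 / 1.253 = 1886.99.
Real value added 1985 = 3393.9 / 1.000 = 3393.90.
Real growth = 3393.90 / 1886.99 − 1 = 0.7986.

79.86%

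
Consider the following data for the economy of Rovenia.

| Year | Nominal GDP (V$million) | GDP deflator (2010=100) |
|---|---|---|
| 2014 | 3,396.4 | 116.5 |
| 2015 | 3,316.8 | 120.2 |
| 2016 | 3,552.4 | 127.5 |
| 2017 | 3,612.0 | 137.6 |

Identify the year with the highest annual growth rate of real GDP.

2016

2015: real = 3316.8/1.202 = 2759.40; growth vs 2014 (2915.36) = -5.35%.
2016: real = 3552.4/1.275 = 2786.20; growth vs 2015 (2759.40) = 0.97%.
2017: real = 3612.0/1.376 = 2625.00; growth vs 2016 (2786.20) = -5.79%.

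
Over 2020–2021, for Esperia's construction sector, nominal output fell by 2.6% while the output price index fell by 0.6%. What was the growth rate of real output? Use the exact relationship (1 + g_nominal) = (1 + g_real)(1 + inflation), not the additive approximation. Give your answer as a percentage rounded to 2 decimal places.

-2.01%

(1 + g_nom) = (1 + g_real)(1 + π), so g_real = 0.9740 / 0.9940 − 1 = -0.02012.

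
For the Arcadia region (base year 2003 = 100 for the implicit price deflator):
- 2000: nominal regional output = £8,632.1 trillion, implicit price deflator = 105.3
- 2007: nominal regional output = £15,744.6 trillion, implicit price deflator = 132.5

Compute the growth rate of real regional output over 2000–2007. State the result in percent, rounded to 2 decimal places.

Real regional output 2000 = 8632.1 / 1.053 = 8197.63.
Real regional output 2007 = 15744.6 / 1.325 = 11882.72.
Real growth = 11882.72 / 8197.63 − 1 = 0.4495.

44.95%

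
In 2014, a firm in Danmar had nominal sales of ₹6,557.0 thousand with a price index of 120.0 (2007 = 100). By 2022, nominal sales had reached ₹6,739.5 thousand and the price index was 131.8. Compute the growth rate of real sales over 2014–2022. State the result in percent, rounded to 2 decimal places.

Deflate each year: 2014 → 6557.0/1.200 = 5464.17; 2022 → 6739.5/1.318 = 5113.43.
So real sales changed by 5113.43/5464.17 − 1 = -0.0642, i.e. -6.42%.

-6.42%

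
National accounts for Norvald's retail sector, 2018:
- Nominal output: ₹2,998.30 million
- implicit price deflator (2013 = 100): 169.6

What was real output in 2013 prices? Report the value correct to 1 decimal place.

Real output = Nominal / (implicit price deflator/100) = 2998.30 / 1.696 = 1767.87.

₹1,767.9 million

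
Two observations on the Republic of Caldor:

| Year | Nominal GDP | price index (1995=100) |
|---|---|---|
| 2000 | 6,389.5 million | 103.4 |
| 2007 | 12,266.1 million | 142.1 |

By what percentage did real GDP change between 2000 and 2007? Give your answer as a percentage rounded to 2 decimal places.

Real GDP 2000 = 6389.5 / 1.034 = 6179.40.
Real GDP 2007 = 12266.1 / 1.421 = 8632.02.
Real growth = 8632.02 / 6179.40 − 1 = 0.3969.

39.69%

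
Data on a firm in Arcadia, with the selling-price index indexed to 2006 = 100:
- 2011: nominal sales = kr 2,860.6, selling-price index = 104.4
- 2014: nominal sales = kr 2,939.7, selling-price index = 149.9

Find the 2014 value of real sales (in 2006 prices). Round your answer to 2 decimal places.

kr 1,961.11

Real sales = Nominal / (selling-price index/100) = 2939.7 / 1.499 = 1961.11.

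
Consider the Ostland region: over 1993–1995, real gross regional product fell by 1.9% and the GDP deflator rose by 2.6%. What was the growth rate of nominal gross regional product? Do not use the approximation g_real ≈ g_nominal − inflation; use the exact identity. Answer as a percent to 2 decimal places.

0.65%

(1 + g_nom) = (1 + g_real)(1 + π) = 0.9810 × 1.0260 = 1.00651.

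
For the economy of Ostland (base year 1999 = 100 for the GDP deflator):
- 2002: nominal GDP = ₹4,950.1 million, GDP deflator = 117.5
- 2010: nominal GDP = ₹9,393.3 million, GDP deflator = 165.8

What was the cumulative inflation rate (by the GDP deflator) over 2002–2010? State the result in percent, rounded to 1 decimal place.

Price-level change = 165.8 / 117.5 − 1 = 0.4111.

41.1%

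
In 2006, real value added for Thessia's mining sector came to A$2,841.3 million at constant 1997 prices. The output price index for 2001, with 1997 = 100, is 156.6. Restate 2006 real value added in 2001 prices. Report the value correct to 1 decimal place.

Real value added in 2001 prices = Real value added in 1997 prices × (P_2001/P_1997) = 2841.3 × 1.566 = 4449.48.

A$4,449.5 million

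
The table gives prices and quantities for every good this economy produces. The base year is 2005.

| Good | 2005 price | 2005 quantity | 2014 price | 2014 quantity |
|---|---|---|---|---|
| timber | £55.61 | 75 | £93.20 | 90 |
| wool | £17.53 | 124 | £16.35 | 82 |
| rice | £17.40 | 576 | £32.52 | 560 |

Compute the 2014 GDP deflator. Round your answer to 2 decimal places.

Nominal GDP 2014 = 93.20·90 + 16.35·82 + 32.52·560 = 27939.90.
Real GDP 2014 (at 2005 prices) = 55.61·90 + 17.53·82 + 17.40·560 = 16186.36.
Deflator = Nominal/Real × 100 = 27939.90/16186.36 × 100 = 172.614.

172.61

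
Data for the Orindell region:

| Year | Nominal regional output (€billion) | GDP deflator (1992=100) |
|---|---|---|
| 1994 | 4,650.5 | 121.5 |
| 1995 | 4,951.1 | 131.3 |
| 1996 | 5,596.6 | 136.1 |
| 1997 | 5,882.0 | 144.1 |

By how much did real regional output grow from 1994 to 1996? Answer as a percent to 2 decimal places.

Real regional output 1994 = 4650.5/1.215 = 3827.57.
Real regional output 1996 = 5596.6/1.361 = 4112.12.
Change = 4112.12/3827.57 − 1 = 0.0743.

7.43%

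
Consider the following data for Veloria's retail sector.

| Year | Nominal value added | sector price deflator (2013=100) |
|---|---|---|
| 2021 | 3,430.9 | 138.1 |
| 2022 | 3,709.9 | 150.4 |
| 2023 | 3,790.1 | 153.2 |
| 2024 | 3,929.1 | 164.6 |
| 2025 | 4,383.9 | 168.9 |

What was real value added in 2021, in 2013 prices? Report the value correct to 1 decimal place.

Real value added 2021 = 3430.9 / 1.381 = 2484.36.

2,484.4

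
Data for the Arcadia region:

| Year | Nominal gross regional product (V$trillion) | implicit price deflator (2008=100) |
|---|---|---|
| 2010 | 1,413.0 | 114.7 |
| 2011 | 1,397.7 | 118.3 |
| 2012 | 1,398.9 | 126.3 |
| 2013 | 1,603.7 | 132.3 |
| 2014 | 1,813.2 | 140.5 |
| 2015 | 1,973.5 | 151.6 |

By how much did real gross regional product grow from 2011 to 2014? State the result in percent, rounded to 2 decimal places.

9.23%

Real gross regional product 2011 = 1397.7/1.183 = 1181.49.
Real gross regional product 2014 = 1813.2/1.405 = 1290.53.
Change = 1290.53/1181.49 − 1 = 0.0923.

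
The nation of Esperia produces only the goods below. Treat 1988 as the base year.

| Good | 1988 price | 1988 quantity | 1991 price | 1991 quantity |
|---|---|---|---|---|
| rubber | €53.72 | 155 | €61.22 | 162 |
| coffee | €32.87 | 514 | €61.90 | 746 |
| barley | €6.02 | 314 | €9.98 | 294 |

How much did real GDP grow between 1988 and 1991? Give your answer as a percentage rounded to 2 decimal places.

29.07%

Real GDP 1988 = Nominal GDP 1988 = 53.72·155 + 32.87·514 + 6.02·314 = 27112.06.
Real GDP 1991 (at 1988 prices) = 53.72·162 + 32.87·746 + 6.02·294 = 34993.54.
Real growth = 34993.54/27112.06 − 1 = 0.2907.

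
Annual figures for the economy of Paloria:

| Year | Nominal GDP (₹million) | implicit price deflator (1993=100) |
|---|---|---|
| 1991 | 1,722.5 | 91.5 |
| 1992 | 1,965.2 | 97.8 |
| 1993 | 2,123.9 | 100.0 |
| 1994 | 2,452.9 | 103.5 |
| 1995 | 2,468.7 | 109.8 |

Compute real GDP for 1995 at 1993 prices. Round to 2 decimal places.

Real GDP 1995 = 2468.7 / 1.098 = 2248.36.

₹2,248.36 million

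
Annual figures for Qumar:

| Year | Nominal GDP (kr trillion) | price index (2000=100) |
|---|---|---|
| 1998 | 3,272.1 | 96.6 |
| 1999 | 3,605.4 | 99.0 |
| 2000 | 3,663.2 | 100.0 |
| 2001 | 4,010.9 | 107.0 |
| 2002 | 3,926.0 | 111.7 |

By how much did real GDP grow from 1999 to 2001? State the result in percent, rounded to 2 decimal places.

2.93%

Real GDP 1999 = 3605.4/0.990 = 3641.82.
Real GDP 2001 = 4010.9/1.070 = 3748.50.
Change = 3748.50/3641.82 − 1 = 0.0293.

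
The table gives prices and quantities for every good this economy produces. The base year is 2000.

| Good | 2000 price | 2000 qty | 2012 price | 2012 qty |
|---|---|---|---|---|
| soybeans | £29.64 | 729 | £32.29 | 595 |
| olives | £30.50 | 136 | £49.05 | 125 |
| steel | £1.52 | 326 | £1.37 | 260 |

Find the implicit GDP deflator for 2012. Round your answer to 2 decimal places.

117.66

Nominal GDP 2012 = 32.29·595 + 49.05·125 + 1.37·260 = 25700.00.
Real GDP 2012 (at 2000 prices) = 29.64·595 + 30.50·125 + 1.52·260 = 21843.50.
Deflator = Nominal/Real × 100 = 25700.00/21843.50 × 100 = 117.655.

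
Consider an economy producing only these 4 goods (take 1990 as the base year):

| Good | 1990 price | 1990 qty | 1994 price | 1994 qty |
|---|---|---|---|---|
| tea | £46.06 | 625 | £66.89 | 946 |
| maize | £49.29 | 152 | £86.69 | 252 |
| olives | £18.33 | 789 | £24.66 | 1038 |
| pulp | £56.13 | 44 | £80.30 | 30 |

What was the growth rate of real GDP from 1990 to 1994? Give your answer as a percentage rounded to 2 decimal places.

Real GDP 1990 = Nominal GDP 1990 = 46.06·625 + 49.29·152 + 18.33·789 + 56.13·44 = 53211.67.
Real GDP 1994 (at 1990 prices) = 46.06·946 + 49.29·252 + 18.33·1038 + 56.13·30 = 76704.28.
Real growth = 76704.28/53211.67 − 1 = 0.4415.

44.15%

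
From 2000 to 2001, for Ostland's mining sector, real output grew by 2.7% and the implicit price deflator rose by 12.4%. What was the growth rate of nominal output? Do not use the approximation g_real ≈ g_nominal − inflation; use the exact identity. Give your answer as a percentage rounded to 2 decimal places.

(1 + g_nom) = (1 + g_real)(1 + π) = 1.0270 × 1.1240 = 1.15435.

15.43%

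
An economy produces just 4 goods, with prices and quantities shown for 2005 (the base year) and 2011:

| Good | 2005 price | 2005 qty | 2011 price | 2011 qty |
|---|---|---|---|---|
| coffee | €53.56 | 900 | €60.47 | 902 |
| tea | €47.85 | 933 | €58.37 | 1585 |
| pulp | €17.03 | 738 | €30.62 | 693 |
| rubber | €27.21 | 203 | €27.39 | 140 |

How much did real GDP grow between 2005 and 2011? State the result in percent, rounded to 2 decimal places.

Real GDP 2005 = Nominal GDP 2005 = 53.56·900 + 47.85·933 + 17.03·738 + 27.21·203 = 110939.82.
Real GDP 2011 (at 2005 prices) = 53.56·902 + 47.85·1585 + 17.03·693 + 27.21·140 = 139764.56.
Real growth = 139764.56/110939.82 − 1 = 0.2598.

25.98%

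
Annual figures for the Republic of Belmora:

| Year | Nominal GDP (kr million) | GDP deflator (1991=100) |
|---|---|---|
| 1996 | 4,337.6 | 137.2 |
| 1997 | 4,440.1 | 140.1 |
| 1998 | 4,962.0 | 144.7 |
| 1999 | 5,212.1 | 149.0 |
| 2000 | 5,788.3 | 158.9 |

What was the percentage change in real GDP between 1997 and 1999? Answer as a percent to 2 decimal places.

10.38%

Real GDP 1997 = 4440.1/1.401 = 3169.24.
Real GDP 1999 = 5212.1/1.490 = 3498.05.
Change = 3498.05/3169.24 − 1 = 0.1038.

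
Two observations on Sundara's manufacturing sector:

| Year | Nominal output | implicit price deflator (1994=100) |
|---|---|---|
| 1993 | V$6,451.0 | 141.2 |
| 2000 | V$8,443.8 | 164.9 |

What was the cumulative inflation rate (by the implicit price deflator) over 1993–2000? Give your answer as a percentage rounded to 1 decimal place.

Price-level change = 164.9 / 141.2 − 1 = 0.1678.

16.8%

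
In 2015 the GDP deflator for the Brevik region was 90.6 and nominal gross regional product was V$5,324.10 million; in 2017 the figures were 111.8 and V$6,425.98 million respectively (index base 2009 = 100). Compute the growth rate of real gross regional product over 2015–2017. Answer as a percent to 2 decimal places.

Real gross regional product 2015 = 5324.10 / 0.906 = 5876.49.
Real gross regional product 2017 = 6425.98 / 1.118 = 5747.75.
Real growth = 5747.75 / 5876.49 − 1 = -0.0219.

-2.19%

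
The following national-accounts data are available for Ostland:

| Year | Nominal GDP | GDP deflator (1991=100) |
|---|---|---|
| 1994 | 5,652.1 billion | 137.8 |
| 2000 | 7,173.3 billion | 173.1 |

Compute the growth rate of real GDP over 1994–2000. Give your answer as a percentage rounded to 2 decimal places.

1.03%

Deflate each year: 1994 → 5652.1/1.378 = 4101.67; 2000 → 7173.3/1.731 = 4144.02.
So real GDP changed by 4144.02/4101.67 − 1 = 0.0103, i.e. 1.03%.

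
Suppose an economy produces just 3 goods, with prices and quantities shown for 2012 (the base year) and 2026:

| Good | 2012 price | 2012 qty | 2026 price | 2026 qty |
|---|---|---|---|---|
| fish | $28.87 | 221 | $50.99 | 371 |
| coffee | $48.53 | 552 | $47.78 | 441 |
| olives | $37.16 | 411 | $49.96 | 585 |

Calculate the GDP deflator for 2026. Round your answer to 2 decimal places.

Nominal GDP 2026 = 50.99·371 + 47.78·441 + 49.96·585 = 69214.87.
Real GDP 2026 (at 2012 prices) = 28.87·371 + 48.53·441 + 37.16·585 = 53851.10.
Deflator = Nominal/Real × 100 = 69214.87/53851.10 × 100 = 128.530.

128.53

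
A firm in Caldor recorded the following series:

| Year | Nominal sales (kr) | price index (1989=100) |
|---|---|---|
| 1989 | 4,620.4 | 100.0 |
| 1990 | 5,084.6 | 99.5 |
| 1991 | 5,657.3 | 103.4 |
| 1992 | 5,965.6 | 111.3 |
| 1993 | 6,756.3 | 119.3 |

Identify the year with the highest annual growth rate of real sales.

1990

1990: real = 5084.6/0.995 = 5110.15; growth vs 1989 (4620.40) = 10.60%.
1991: real = 5657.3/1.034 = 5471.28; growth vs 1990 (5110.15) = 7.07%.
1992: real = 5965.6/1.113 = 5359.93; growth vs 1991 (5471.28) = -2.04%.
1993: real = 6756.3/1.193 = 5663.29; growth vs 1992 (5359.93) = 5.66%.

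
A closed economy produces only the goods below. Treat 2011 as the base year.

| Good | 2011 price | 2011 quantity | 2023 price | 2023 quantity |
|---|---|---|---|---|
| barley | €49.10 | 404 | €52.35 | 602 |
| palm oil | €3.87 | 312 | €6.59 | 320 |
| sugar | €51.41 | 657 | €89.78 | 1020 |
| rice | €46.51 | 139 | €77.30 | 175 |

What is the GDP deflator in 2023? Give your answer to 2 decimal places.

151.82

Nominal GDP 2023 = 52.35·602 + 6.59·320 + 89.78·1020 + 77.30·175 = 138726.60.
Real GDP 2023 (at 2011 prices) = 49.10·602 + 3.87·320 + 51.41·1020 + 46.51·175 = 91374.05.
Deflator = Nominal/Real × 100 = 138726.60/91374.05 × 100 = 151.823.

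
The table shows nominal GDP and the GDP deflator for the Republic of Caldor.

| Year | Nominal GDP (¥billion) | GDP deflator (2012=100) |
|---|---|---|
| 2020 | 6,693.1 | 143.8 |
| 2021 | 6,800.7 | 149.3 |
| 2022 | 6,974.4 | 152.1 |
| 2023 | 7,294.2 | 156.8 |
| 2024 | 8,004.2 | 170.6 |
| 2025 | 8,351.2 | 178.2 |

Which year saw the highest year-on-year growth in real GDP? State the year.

2021: real = 6800.7/1.493 = 4555.06; growth vs 2020 (4654.45) = -2.14%.
2022: real = 6974.4/1.521 = 4585.40; growth vs 2021 (4555.06) = 0.67%.
2023: real = 7294.2/1.568 = 4651.91; growth vs 2022 (4585.40) = 1.45%.
2024: real = 8004.2/1.706 = 4691.79; growth vs 2023 (4651.91) = 0.86%.
2025: real = 8351.2/1.782 = 4686.42; growth vs 2024 (4691.79) = -0.11%.

2023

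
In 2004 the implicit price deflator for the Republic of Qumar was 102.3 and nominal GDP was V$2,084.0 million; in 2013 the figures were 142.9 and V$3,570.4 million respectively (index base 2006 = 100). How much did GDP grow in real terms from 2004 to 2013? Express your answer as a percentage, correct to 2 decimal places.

22.65%

Deflate each year: 2004 → 2084.0/1.023 = 2037.15; 2013 → 3570.4/1.429 = 2498.53.
So real GDP changed by 2498.53/2037.15 − 1 = 0.2265, i.e. 22.65%.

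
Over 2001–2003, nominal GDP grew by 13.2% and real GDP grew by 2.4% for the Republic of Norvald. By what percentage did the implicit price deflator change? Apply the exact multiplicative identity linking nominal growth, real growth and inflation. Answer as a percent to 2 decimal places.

10.55%

(1 + g_nom) = (1 + g_real)(1 + π), so π = 1.1320 / 1.0240 − 1 = 0.10547.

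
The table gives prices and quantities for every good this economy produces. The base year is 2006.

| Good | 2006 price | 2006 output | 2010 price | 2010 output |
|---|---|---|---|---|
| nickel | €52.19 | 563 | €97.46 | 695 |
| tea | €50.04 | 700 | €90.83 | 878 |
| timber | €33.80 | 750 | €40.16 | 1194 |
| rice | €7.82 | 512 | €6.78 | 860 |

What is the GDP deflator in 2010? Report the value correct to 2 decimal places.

158.12

Nominal GDP 2010 = 97.46·695 + 90.83·878 + 40.16·1194 + 6.78·860 = 201265.28.
Real GDP 2010 (at 2006 prices) = 52.19·695 + 50.04·878 + 33.80·1194 + 7.82·860 = 127289.57.
Deflator = Nominal/Real × 100 = 201265.28/127289.57 × 100 = 158.116.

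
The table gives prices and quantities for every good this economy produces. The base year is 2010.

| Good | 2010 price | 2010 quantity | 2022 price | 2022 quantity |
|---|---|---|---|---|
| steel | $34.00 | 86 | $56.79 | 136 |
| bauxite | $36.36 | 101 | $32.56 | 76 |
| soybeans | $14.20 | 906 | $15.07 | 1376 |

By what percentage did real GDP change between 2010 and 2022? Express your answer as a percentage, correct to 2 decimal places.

Real GDP 2010 = Nominal GDP 2010 = 34.00·86 + 36.36·101 + 14.20·906 = 19461.56.
Real GDP 2022 (at 2010 prices) = 34.00·136 + 36.36·76 + 14.20·1376 = 26926.56.
Real growth = 26926.56/19461.56 − 1 = 0.3836.

38.36%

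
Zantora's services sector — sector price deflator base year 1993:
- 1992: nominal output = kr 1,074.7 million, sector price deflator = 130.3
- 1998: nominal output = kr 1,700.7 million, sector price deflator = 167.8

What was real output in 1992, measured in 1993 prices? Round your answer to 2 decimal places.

Real output = Nominal / (sector price deflator/100) = 1074.7 / 1.303 = 824.79.

kr 824.79 million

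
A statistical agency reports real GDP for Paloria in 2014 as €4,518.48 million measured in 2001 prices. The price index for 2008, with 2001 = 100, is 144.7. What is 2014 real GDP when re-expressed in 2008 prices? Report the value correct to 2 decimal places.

€6,538.24 million

Real GDP in 2008 prices = Real GDP in 2001 prices × (P_2008/P_2001) = 4518.48 × 1.447 = 6538.24.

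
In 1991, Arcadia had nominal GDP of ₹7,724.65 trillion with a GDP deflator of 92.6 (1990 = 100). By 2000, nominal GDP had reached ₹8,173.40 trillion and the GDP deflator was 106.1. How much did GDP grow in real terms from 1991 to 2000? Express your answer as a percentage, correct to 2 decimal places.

-7.65%

Real GDP 1991 = 7724.65 / 0.926 = 8341.95.
Real GDP 2000 = 8173.40 / 1.061 = 7703.49.
Real growth = 7703.49 / 8341.95 − 1 = -0.0765.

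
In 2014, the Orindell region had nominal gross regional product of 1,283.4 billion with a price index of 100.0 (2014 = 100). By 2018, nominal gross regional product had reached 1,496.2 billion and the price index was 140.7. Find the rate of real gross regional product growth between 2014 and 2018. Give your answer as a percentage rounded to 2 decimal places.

-17.14%

Deflate each year: 2014 → 1283.4/1.000 = 1283.40; 2018 → 1496.2/1.407 = 1063.40.
So real gross regional product changed by 1063.40/1283.40 − 1 = -0.1714, i.e. -17.14%.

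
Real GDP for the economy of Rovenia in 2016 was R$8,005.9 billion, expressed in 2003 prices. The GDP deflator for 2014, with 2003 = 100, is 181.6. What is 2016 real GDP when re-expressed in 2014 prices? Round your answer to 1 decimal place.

R$14,538.7 billion

Real GDP in 2014 prices = Real GDP in 2003 prices × (P_2014/P_2003) = 8005.9 × 1.816 = 14538.71.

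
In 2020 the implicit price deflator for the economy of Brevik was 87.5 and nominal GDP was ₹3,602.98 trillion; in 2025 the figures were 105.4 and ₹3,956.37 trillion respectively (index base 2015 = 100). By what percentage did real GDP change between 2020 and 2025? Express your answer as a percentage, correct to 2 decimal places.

Real GDP 2020 = 3602.98 / 0.875 = 4117.69.
Real GDP 2025 = 3956.37 / 1.054 = 3753.67.
Real growth = 3753.67 / 4117.69 − 1 = -0.0884.

-8.84%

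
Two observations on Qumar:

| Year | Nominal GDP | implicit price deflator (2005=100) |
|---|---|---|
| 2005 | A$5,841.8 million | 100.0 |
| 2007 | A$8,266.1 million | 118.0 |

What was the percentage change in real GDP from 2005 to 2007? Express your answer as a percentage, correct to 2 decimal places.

19.91%

Real GDP 2005 = 5841.8 / 1.000 = 5841.80.
Real GDP 2007 = 8266.1 / 1.180 = 7005.17.
Real growth = 7005.17 / 5841.80 − 1 = 0.1991.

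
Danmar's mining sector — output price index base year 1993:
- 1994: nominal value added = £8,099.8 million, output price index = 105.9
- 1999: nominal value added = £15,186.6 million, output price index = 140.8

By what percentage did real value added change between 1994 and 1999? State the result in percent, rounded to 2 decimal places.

Deflate each year: 1994 → 8099.8/1.059 = 7648.54; 1999 → 15186.6/1.408 = 10785.94.
So real value added changed by 10785.94/7648.54 − 1 = 0.4102, i.e. 41.02%.

41.02%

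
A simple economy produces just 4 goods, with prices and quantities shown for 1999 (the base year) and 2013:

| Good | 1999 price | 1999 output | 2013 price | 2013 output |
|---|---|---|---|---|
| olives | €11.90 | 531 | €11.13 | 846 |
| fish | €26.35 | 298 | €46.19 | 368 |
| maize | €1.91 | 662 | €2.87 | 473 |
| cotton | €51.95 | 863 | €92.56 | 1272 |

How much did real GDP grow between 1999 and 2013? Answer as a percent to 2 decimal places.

Real GDP 1999 = Nominal GDP 1999 = 11.90·531 + 26.35·298 + 1.91·662 + 51.95·863 = 60268.47.
Real GDP 2013 (at 1999 prices) = 11.90·846 + 26.35·368 + 1.91·473 + 51.95·1272 = 86748.03.
Real growth = 86748.03/60268.47 − 1 = 0.4394.

43.94%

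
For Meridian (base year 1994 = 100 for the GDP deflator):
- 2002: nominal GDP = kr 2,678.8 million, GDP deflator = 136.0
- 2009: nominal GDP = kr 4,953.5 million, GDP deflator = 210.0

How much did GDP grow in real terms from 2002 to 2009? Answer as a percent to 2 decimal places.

Deflate each year: 2002 → 2678.8/1.360 = 1969.71; 2009 → 4953.5/2.100 = 2358.81.
So real GDP changed by 2358.81/1969.71 − 1 = 0.1975, i.e. 19.75%.

19.75%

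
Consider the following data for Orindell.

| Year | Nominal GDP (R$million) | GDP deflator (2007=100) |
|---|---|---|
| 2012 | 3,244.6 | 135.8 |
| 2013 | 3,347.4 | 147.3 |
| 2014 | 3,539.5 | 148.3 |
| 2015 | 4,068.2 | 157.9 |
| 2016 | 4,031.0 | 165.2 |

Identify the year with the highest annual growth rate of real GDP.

2015

2013: real = 3347.4/1.473 = 2272.51; growth vs 2012 (2389.25) = -4.89%.
2014: real = 3539.5/1.483 = 2386.72; growth vs 2013 (2272.51) = 5.03%.
2015: real = 4068.2/1.579 = 2576.44; growth vs 2014 (2386.72) = 7.95%.
2016: real = 4031.0/1.652 = 2440.07; growth vs 2015 (2576.44) = -5.29%.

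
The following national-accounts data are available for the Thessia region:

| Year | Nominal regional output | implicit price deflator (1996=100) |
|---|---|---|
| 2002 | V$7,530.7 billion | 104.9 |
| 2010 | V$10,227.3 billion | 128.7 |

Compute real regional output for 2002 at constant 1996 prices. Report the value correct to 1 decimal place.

V$7,178.9 billion

Real regional output = Nominal / (implicit price deflator/100) = 7530.7 / 1.049 = 7178.93.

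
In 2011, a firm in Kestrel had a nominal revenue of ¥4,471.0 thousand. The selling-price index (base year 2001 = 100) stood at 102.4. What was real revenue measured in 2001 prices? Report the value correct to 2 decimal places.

¥4,366.21 thousand

Real revenue = Nominal / (selling-price index/100) = 4471.0 / 1.024 = 4366.21.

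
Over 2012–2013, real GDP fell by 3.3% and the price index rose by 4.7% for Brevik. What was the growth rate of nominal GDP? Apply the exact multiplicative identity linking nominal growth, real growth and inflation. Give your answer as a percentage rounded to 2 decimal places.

(1 + g_nom) = (1 + g_real)(1 + π) = 0.9670 × 1.0470 = 1.01245.

1.24%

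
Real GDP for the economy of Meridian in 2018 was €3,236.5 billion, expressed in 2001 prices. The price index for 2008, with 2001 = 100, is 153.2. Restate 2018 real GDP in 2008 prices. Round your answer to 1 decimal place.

€4,958.3 billion

Real GDP in 2008 prices = Real GDP in 2001 prices × (P_2008/P_2001) = 3236.5 × 1.532 = 4958.32.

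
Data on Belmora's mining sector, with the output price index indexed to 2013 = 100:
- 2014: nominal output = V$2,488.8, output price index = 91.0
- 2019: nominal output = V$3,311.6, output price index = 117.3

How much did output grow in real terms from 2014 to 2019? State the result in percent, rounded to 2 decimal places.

3.23%

Deflate each year: 2014 → 2488.8/0.910 = 2734.95; 2019 → 3311.6/1.173 = 2823.19.
So real output changed by 2823.19/2734.95 − 1 = 0.0323, i.e. 3.23%.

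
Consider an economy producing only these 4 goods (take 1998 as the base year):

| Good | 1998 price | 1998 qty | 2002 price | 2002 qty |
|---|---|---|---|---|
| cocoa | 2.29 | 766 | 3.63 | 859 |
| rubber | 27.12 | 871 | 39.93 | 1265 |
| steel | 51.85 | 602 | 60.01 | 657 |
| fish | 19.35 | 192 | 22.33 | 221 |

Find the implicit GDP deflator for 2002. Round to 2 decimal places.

131.33

Nominal GDP 2002 = 3.63·859 + 39.93·1265 + 60.01·657 + 22.33·221 = 97991.12.
Real GDP 2002 (at 1998 prices) = 2.29·859 + 27.12·1265 + 51.85·657 + 19.35·221 = 74615.71.
Deflator = Nominal/Real × 100 = 97991.12/74615.71 × 100 = 131.328.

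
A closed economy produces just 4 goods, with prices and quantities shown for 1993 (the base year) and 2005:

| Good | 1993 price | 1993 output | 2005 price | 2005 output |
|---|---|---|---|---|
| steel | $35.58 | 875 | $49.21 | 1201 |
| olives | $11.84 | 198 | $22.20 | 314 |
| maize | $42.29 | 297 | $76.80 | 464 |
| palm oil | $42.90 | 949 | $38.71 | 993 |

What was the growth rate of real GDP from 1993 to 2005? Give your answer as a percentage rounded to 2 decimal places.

Real GDP 1993 = Nominal GDP 1993 = 35.58·875 + 11.84·198 + 42.29·297 + 42.90·949 = 86749.05.
Real GDP 2005 (at 1993 prices) = 35.58·1201 + 11.84·314 + 42.29·464 + 42.90·993 = 108671.60.
Real growth = 108671.60/86749.05 − 1 = 0.2527.

25.27%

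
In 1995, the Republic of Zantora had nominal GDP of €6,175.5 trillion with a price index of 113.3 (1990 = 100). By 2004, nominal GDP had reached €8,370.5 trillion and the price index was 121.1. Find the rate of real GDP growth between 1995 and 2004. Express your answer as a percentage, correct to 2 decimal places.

26.81%

Deflate each year: 1995 → 6175.5/1.133 = 5450.57; 2004 → 8370.5/1.211 = 6912.06.
So real GDP changed by 6912.06/5450.57 − 1 = 0.2681, i.e. 26.81%.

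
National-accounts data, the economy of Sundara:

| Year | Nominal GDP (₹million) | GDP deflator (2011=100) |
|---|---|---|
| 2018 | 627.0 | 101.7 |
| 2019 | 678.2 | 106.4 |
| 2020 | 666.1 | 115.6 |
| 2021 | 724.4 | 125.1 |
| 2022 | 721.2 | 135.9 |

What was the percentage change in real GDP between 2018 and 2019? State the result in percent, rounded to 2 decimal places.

3.39%

Real GDP 2018 = 627.0/1.017 = 616.52.
Real GDP 2019 = 678.2/1.064 = 637.41.
Change = 637.41/616.52 − 1 = 0.0339.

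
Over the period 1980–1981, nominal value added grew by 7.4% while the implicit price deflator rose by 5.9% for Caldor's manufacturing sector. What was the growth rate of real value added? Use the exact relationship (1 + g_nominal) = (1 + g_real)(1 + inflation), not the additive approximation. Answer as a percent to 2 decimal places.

1.42%

(1 + g_nom) = (1 + g_real)(1 + π), so g_real = 1.0740 / 1.0590 − 1 = 0.01416.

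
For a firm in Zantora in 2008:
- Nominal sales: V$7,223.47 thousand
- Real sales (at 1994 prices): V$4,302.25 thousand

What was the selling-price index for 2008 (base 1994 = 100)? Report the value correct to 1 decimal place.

167.9

selling-price index = (Nominal / Real) × 100 = 7223.47 / 4302.25 × 100 = 167.90.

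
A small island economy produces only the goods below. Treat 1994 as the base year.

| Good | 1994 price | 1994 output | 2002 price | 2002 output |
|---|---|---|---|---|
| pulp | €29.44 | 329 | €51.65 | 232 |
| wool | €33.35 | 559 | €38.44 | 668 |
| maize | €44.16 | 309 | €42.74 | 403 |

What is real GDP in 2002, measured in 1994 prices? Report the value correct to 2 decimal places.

Real GDP 2002 = Σ (p_1994 × q_2002) = 29.44·232 + 33.35·668 + 44.16·403 = 46904.36.

€46904.36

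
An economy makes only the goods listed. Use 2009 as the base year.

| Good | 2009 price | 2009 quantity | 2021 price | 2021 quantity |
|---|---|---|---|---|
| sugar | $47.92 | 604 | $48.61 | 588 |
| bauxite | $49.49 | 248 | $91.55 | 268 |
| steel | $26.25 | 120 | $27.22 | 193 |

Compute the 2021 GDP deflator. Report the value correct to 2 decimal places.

Nominal GDP 2021 = 48.61·588 + 91.55·268 + 27.22·193 = 58371.54.
Real GDP 2021 (at 2009 prices) = 47.92·588 + 49.49·268 + 26.25·193 = 46506.53.
Deflator = Nominal/Real × 100 = 58371.54/46506.53 × 100 = 125.513.

125.51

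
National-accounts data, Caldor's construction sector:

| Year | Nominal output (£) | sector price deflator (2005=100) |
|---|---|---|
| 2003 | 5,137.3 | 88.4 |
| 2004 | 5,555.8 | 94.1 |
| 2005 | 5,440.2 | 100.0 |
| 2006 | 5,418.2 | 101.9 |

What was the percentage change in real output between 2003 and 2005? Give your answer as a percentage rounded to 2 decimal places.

Real output 2003 = 5137.3/0.884 = 5811.43.
Real output 2005 = 5440.2/1.000 = 5440.20.
Change = 5440.20/5811.43 − 1 = -0.0639.

-6.39%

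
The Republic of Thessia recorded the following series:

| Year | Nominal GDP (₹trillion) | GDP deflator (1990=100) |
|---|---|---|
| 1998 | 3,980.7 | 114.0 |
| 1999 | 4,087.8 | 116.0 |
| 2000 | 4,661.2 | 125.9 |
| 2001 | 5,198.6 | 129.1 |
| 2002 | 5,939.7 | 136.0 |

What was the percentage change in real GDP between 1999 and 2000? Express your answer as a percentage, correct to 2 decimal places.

5.06%

Real GDP 1999 = 4087.8/1.160 = 3523.97.
Real GDP 2000 = 4661.2/1.259 = 3702.30.
Change = 3702.30/3523.97 − 1 = 0.0506.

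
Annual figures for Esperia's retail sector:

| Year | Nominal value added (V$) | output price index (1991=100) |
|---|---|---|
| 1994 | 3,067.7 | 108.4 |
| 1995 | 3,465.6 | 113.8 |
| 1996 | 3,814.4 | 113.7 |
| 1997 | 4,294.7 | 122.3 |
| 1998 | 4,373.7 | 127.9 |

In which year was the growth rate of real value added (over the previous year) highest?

1996

1995: real = 3465.6/1.138 = 3045.34; growth vs 1994 (2829.98) = 7.61%.
1996: real = 3814.4/1.137 = 3354.79; growth vs 1995 (3045.34) = 10.16%.
1997: real = 4294.7/1.223 = 3511.61; growth vs 1996 (3354.79) = 4.67%.
1998: real = 4373.7/1.279 = 3419.62; growth vs 1997 (3511.61) = -2.62%.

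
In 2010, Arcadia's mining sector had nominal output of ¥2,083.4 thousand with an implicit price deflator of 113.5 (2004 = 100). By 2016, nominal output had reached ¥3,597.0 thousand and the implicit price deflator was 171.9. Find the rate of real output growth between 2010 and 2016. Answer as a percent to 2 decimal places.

Real output 2010 = 2083.4 / 1.135 = 1835.59.
Real output 2016 = 3597.0 / 1.719 = 2092.50.
Real growth = 2092.50 / 1835.59 − 1 = 0.1400.

14.00%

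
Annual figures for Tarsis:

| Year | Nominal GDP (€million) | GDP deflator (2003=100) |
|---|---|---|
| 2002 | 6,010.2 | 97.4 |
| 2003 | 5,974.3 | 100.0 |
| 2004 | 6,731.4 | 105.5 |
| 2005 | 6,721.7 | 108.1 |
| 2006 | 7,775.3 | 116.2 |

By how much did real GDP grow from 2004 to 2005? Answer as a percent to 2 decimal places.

-2.55%

Real GDP 2004 = 6731.4/1.055 = 6380.47.
Real GDP 2005 = 6721.7/1.081 = 6218.04.
Change = 6218.04/6380.47 − 1 = -0.0255.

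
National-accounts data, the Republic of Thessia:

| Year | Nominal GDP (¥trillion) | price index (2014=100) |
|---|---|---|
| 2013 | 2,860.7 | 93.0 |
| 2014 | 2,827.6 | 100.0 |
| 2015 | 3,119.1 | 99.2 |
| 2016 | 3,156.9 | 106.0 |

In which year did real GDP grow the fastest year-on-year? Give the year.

2015

2014: real = 2827.6/1.000 = 2827.60; growth vs 2013 (3076.02) = -8.08%.
2015: real = 3119.1/0.992 = 3144.25; growth vs 2014 (2827.60) = 11.20%.
2016: real = 3156.9/1.060 = 2978.21; growth vs 2015 (3144.25) = -5.28%.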